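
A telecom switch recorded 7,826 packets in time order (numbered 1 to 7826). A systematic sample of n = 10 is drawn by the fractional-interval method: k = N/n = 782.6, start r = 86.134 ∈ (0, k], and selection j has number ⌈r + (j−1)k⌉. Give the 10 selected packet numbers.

87, 869, 1652, 2434, 3217, 4000, 4782, 5565, 6347, 7130

j=1: r + 0k = 86.134 → ⌈·⌉ = 87
j=2: r + 1k = 868.734 → ⌈·⌉ = 869
j=3: r + 2k = 1651.334 → ⌈·⌉ = 1652
j=4: r + 3k = 2433.934 → ⌈·⌉ = 2434
j=5: r + 4k = 3216.534 → ⌈·⌉ = 3217
j=6: r + 5k = 3999.134 → ⌈·⌉ = 4000
j=7: r + 6k = 4781.734 → ⌈·⌉ = 4782
j=8: r + 7k = 5564.334 → ⌈·⌉ = 5565
j=9: r + 8k = 6346.934 → ⌈·⌉ = 6347
j=10: r + 9k = 7129.534 → ⌈·⌉ = 7130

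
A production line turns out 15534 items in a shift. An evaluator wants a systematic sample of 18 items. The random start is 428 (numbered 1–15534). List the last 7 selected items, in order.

k = N/n = 15534/18 = 863
12th selection = 428 + 11×863 = 9921
13th: 9921 + 863 = 10784
14th: 10784 + 863 = 11647
15th: 11647 + 863 = 12510
16th: 12510 + 863 = 13373
17th: 13373 + 863 = 14236
18th: 14236 + 863 = 15099

9921, 10784, 11647, 12510, 13373, 14236, 15099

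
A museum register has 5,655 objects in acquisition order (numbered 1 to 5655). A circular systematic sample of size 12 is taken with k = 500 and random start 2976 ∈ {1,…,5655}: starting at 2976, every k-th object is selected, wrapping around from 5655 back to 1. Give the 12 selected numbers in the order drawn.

Selection 1: 2976
Selection 2: 2976 + 500 = 3476
Selection 3: 3476 + 500 = 3976
Selection 4: 3976 + 500 = 4476
Selection 5: 4476 + 500 = 4976
Selection 6: 4976 + 500 = 5476
Selection 7: 5476 + 500 = 5976 → 5976 − 5655 = 321
Selection 8: 321 + 500 = 821
Selection 9: 821 + 500 = 1321
Selection 10: 1321 + 500 = 1821
Selection 11: 1821 + 500 = 2321
Selection 12: 2321 + 500 = 2821

2976, 3476, 3976, 4476, 4976, 5476, 321, 821, 1321, 1821, 2321, 2821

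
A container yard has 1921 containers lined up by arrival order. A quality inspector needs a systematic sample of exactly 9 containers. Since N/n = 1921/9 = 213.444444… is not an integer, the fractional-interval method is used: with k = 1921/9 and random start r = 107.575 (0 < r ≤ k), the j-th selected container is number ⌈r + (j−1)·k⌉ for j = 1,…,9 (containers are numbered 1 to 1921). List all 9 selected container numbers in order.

j=1: r + 0k = 107.575 → ⌈·⌉ = 108
j=2: r + 1k = 321.019444… → ⌈·⌉ = 322
j=3: r + 2k = 534.463888… → ⌈·⌉ = 535
j=4: r + 3k = 747.908333… → ⌈·⌉ = 748
j=5: r + 4k = 961.352777… → ⌈·⌉ = 962
j=6: r + 5k = 1174.797222… → ⌈·⌉ = 1175
j=7: r + 6k = 1388.241666… → ⌈·⌉ = 1389
j=8: r + 7k = 1601.686111… → ⌈·⌉ = 1602
j=9: r + 8k = 1815.130555… → ⌈·⌉ = 1816

108, 322, 535, 748, 962, 1175, 1389, 1602, 1816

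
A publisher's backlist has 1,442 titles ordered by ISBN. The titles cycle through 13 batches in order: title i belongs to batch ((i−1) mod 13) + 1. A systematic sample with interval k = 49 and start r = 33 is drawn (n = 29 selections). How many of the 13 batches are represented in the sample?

13

Consecutive selections differ by k = 49, so their batch numbers differ by 49 mod 13 = 10.
gcd(49, 13) = 1, so the sample visits 13/1 = 13 distinct residues mod 13.
Start 33 is batch 7; the batches hit are 1, 2, 3, 4, 5, 6, 7, 8, 9, 10, 11, 12, 13.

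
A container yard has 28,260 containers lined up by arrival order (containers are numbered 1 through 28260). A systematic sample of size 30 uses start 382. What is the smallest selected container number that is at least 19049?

k = 28260/30 = 942
Steps past start: ⌈(19049 − 382)/942⌉ = ⌈18667/942⌉ = 20
Selected container: 382 + 20×942 = 19222

19222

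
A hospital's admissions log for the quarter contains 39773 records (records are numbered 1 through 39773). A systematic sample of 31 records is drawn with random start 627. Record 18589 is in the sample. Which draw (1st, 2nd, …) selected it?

15

k = 39773/31 = 1283
position = (18589 − 627)/1283 + 1 = 17962/1283 + 1 = 14 + 1 = 15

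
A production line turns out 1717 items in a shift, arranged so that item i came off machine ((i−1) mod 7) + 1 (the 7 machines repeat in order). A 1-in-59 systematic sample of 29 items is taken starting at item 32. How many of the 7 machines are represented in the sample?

7

Consecutive selections differ by k = 59, so their machine numbers differ by 59 mod 7 = 3.
gcd(59, 7) = 1, so the sample visits 7/1 = 7 distinct residues mod 7.
Start 32 is machine 4; the machines hit are 1, 2, 3, 4, 5, 6, 7.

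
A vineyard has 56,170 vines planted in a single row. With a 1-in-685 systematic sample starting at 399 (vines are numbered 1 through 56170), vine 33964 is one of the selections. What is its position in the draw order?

k = 685
position = (33964 − 399)/685 + 1 = 33565/685 + 1 = 49 + 1 = 50

50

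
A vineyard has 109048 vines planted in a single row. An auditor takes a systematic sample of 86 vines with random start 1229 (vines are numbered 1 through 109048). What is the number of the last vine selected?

109009

k = 109048/86 = 1268
86th selection = r + (86−1)·k = 1229 + 85×1268 = 1229 + 107780 = 109009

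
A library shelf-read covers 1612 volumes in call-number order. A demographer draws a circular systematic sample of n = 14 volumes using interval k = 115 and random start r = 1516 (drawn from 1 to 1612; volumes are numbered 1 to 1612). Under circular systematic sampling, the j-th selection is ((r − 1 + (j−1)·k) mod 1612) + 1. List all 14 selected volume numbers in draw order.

Selection 1: 1516
Selection 2: 1516 + 115 = 1631 → 1631 − 1612 = 19
Selection 3: 19 + 115 = 134
Selection 4: 134 + 115 = 249
Selection 5: 249 + 115 = 364
Selection 6: 364 + 115 = 479
Selection 7: 479 + 115 = 594
Selection 8: 594 + 115 = 709
Selection 9: 709 + 115 = 824
Selection 10: 824 + 115 = 939
Selection 11: 939 + 115 = 1054
Selection 12: 1054 + 115 = 1169
Selection 13: 1169 + 115 = 1284
Selection 14: 1284 + 115 = 1399

1516, 19, 134, 249, 364, 479, 594, 709, 824, 939, 1054, 1169, 1284, 1399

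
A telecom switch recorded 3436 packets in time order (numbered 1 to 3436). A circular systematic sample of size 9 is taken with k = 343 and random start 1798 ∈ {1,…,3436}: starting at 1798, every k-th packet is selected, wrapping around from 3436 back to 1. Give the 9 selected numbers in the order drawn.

Selection 1: 1798
Selection 2: 1798 + 343 = 2141
Selection 3: 2141 + 343 = 2484
Selection 4: 2484 + 343 = 2827
Selection 5: 2827 + 343 = 3170
Selection 6: 3170 + 343 = 3513 → 3513 − 3436 = 77
Selection 7: 77 + 343 = 420
Selection 8: 420 + 343 = 763
Selection 9: 763 + 343 = 1106

1798, 2141, 2484, 2827, 3170, 77, 420, 763, 1106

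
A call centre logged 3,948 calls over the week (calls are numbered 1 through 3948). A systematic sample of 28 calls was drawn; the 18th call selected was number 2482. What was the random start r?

85

k = 3948/28 = 141
r = 2482 − (18−1)×141 = 2482 − 2397 = 85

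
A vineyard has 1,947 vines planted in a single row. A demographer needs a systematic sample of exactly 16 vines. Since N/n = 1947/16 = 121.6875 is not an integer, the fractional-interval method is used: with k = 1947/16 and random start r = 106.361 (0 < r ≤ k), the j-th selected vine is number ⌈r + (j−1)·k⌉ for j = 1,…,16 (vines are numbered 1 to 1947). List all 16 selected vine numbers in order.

107, 229, 350, 472, 594, 715, 837, 959, 1080, 1202, 1324, 1445, 1567, 1689, 1810, 1932

j=1: r + 0k = 106.361 → ⌈·⌉ = 107
j=2: r + 1k = 228.0485 → ⌈·⌉ = 229
j=3: r + 2k = 349.736 → ⌈·⌉ = 350
j=4: r + 3k = 471.4235 → ⌈·⌉ = 472
j=5: r + 4k = 593.111 → ⌈·⌉ = 594
j=6: r + 5k = 714.7985 → ⌈·⌉ = 715
j=7: r + 6k = 836.486 → ⌈·⌉ = 837
j=8: r + 7k = 958.1735 → ⌈·⌉ = 959
j=9: r + 8k = 1079.861 → ⌈·⌉ = 1080
j=10: r + 9k = 1201.5485 → ⌈·⌉ = 1202
j=11: r + 10k = 1323.236 → ⌈·⌉ = 1324
j=12: r + 11k = 1444.9235 → ⌈·⌉ = 1445
j=13: r + 12k = 1566.611 → ⌈·⌉ = 1567
j=14: r + 13k = 1688.2985 → ⌈·⌉ = 1689
j=15: r + 14k = 1809.986 → ⌈·⌉ = 1810
j=16: r + 15k = 1931.6735 → ⌈·⌉ = 1932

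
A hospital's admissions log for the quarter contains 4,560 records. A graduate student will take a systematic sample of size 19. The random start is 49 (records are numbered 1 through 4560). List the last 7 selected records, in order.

2929, 3169, 3409, 3649, 3889, 4129, 4369

k = N/n = 4560/19 = 240
13th selection = 49 + 12×240 = 2929
14th: 2929 + 240 = 3169
15th: 3169 + 240 = 3409
16th: 3409 + 240 = 3649
17th: 3649 + 240 = 3889
18th: 3889 + 240 = 4129
19th: 4129 + 240 = 4369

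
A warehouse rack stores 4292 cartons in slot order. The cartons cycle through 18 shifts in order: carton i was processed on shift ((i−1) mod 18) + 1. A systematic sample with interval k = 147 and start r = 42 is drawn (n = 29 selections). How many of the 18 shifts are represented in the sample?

Consecutive selections differ by k = 147, so their shift numbers differ by 147 mod 18 = 3.
gcd(147, 18) = 3, so the sample visits 18/3 = 6 distinct residues mod 18.
Start 42 is shift 6; the shifts hit are 3, 6, 9, 12, 15, 18.

6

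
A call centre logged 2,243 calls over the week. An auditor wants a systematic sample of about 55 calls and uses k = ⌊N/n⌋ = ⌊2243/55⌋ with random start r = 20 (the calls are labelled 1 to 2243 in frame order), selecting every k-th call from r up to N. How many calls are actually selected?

56

k = ⌊2243/55⌋ = 40
Achieved size = ⌊(2243 − 20)/40⌋ + 1 = ⌊2223/40⌋ + 1 = 55 + 1 = 56
(last selection: 20 + 55×40 = 2220 ≤ 2243; next would be 2260 > 2243)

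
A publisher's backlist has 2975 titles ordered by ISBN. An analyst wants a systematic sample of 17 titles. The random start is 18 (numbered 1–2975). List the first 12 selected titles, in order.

k = N/n = 2975/17 = 175
title 1: 18
title 2: 18 + 175 = 193
title 3: 193 + 175 = 368
title 4: 368 + 175 = 543
title 5: 543 + 175 = 718
title 6: 718 + 175 = 893
title 7: 893 + 175 = 1068
title 8: 1068 + 175 = 1243
title 9: 1243 + 175 = 1418
title 10: 1418 + 175 = 1593
title 11: 1593 + 175 = 1768
title 12: 1768 + 175 = 1943

18, 193, 368, 543, 718, 893, 1068, 1243, 1418, 1593, 1768, 1943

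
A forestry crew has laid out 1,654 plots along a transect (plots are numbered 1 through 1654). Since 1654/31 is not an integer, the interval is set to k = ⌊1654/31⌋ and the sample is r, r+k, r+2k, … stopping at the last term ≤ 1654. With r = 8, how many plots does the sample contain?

k = ⌊1654/31⌋ = 53
Achieved size = ⌊(1654 − 8)/53⌋ + 1 = ⌊1646/53⌋ + 1 = 31 + 1 = 32
(last selection: 8 + 31×53 = 1651 ≤ 1654; next would be 1704 > 1654)

32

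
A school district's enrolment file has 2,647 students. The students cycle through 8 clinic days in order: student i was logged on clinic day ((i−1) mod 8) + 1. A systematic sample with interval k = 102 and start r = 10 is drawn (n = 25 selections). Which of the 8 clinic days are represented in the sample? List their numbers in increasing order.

Consecutive selections differ by k = 102, so their clinic day numbers differ by 102 mod 8 = 6.
gcd(102, 8) = 2, so the sample visits 8/2 = 4 distinct residues mod 8.
Start 10 is clinic day 2; the clinic days hit are 2, 4, 6, 8.

2, 4, 6, 8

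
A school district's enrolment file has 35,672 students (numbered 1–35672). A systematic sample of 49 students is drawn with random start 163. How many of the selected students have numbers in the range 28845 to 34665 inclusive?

8

k = 35672/49 = 728
First selection ≥ 28845: 163 + ⌈(28845−163)/728⌉·728 = 163 + 40×728 = 29283
Last selection ≤ 34665: 163 + ⌊(34665−163)/728⌋·728 = 163 + 47×728 = 34379
Count = 47 − 40 + 1 = 8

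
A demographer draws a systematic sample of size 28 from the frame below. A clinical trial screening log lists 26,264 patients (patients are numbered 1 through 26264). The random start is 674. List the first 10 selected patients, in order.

674, 1612, 2550, 3488, 4426, 5364, 6302, 7240, 8178, 9116

k = N/n = 26264/28 = 938
patient 1: 674
patient 2: 674 + 938 = 1612
patient 3: 1612 + 938 = 2550
patient 4: 2550 + 938 = 3488
patient 5: 3488 + 938 = 4426
patient 6: 4426 + 938 = 5364
patient 7: 5364 + 938 = 6302
patient 8: 6302 + 938 = 7240
patient 9: 7240 + 938 = 8178
patient 10: 8178 + 938 = 9116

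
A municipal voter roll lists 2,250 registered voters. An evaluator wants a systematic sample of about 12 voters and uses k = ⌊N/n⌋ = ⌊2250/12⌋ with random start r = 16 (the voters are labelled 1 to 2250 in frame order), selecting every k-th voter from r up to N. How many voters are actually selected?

12

k = ⌊2250/12⌋ = 187
Achieved size = ⌊(2250 − 16)/187⌋ + 1 = ⌊2234/187⌋ + 1 = 11 + 1 = 12
(last selection: 16 + 11×187 = 2073 ≤ 2250; next would be 2260 > 2250)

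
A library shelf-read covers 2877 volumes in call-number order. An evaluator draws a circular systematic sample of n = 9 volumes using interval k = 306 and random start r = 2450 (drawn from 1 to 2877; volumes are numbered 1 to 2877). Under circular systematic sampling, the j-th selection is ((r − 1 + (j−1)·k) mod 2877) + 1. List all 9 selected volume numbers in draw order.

Selection 1: 2450
Selection 2: 2450 + 306 = 2756
Selection 3: 2756 + 306 = 3062 → 3062 − 2877 = 185
Selection 4: 185 + 306 = 491
Selection 5: 491 + 306 = 797
Selection 6: 797 + 306 = 1103
Selection 7: 1103 + 306 = 1409
Selection 8: 1409 + 306 = 1715
Selection 9: 1715 + 306 = 2021

2450, 2756, 185, 491, 797, 1103, 1409, 1715, 2021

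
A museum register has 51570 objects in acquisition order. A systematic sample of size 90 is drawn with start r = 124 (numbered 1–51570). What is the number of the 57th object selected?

k = 51570/90 = 573
57th selection = r + (57−1)·k = 124 + 56×573 = 124 + 32088 = 32212

32212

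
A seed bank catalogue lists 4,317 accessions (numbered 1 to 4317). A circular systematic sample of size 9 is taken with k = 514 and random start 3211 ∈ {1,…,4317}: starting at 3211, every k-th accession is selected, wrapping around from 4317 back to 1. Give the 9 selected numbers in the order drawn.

Selection 1: 3211
Selection 2: 3211 + 514 = 3725
Selection 3: 3725 + 514 = 4239
Selection 4: 4239 + 514 = 4753 → 4753 − 4317 = 436
Selection 5: 436 + 514 = 950
Selection 6: 950 + 514 = 1464
Selection 7: 1464 + 514 = 1978
Selection 8: 1978 + 514 = 2492
Selection 9: 2492 + 514 = 3006

3211, 3725, 4239, 436, 950, 1464, 1978, 2492, 3006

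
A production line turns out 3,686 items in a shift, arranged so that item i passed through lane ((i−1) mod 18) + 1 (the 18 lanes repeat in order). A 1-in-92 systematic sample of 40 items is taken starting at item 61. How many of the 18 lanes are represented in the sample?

Consecutive selections differ by k = 92, so their lane numbers differ by 92 mod 18 = 2.
gcd(92, 18) = 2, so the sample visits 18/2 = 9 distinct residues mod 18.
Start 61 is lane 7; the lanes hit are 1, 3, 5, 7, 9, 11, 13, 15, 17.

9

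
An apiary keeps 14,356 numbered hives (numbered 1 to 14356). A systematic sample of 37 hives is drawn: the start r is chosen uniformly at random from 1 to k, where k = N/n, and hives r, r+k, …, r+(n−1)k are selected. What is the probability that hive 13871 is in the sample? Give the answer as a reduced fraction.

k = 14356/37 = 388.
Hive 13871 is selected iff r ≡ 13871 (mod 388); exactly one such r in {1,…,388}.
Inclusion probability = 1/388.

1/388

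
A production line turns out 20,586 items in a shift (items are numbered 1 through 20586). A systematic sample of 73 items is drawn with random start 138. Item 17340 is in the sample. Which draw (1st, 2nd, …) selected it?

k = 20586/73 = 282
position = (17340 − 138)/282 + 1 = 17202/282 + 1 = 61 + 1 = 62

62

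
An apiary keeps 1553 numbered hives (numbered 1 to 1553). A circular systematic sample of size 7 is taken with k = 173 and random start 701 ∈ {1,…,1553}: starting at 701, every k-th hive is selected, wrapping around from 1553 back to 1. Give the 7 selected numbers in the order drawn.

Selection 1: 701
Selection 2: 701 + 173 = 874
Selection 3: 874 + 173 = 1047
Selection 4: 1047 + 173 = 1220
Selection 5: 1220 + 173 = 1393
Selection 6: 1393 + 173 = 1566 → 1566 − 1553 = 13
Selection 7: 13 + 173 = 186

701, 874, 1047, 1220, 1393, 13, 186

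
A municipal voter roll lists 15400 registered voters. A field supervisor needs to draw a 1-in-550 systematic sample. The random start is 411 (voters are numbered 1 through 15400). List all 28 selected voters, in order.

411, 961, 1511, 2061, 2611, 3161, 3711, 4261, 4811, 5361, 5911, 6461, 7011, 7561, 8111, 8661, 9211, 9761, 10311, 10861, 11411, 11961, 12511, 13061, 13611, 14161, 14711, 15261

voter 1: 411
voter 2: 411 + 550 = 961
voter 3: 961 + 550 = 1511
voter 4: 1511 + 550 = 2061
voter 5: 2061 + 550 = 2611
voter 6: 2611 + 550 = 3161
voter 7: 3161 + 550 = 3711
voter 8: 3711 + 550 = 4261
voter 9: 4261 + 550 = 4811
voter 10: 4811 + 550 = 5361
voter 11: 5361 + 550 = 5911
voter 12: 5911 + 550 = 6461
voter 13: 6461 + 550 = 7011
voter 14: 7011 + 550 = 7561
voter 15: 7561 + 550 = 8111
voter 16: 8111 + 550 = 8661
voter 17: 8661 + 550 = 9211
voter 18: 9211 + 550 = 9761
voter 19: 9761 + 550 = 10311
voter 20: 10311 + 550 = 10861
voter 21: 10861 + 550 = 11411
voter 22: 11411 + 550 = 11961
voter 23: 11961 + 550 = 12511
voter 24: 12511 + 550 = 13061
voter 25: 13061 + 550 = 13611
voter 26: 13611 + 550 = 14161
voter 27: 14161 + 550 = 14711
voter 28: 14711 + 550 = 15261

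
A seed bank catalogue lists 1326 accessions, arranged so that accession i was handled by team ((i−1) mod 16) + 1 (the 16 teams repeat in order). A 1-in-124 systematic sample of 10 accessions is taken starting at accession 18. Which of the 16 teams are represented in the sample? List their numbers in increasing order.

2, 6, 10, 14

Consecutive selections differ by k = 124, so their team numbers differ by 124 mod 16 = 12.
gcd(124, 16) = 4, so the sample visits 16/4 = 4 distinct residues mod 16.
Start 18 is team 2; the teams hit are 2, 6, 10, 14.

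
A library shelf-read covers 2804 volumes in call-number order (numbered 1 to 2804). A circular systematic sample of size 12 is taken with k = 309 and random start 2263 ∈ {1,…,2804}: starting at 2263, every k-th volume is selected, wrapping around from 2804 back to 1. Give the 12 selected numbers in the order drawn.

Selection 1: 2263
Selection 2: 2263 + 309 = 2572
Selection 3: 2572 + 309 = 2881 → 2881 − 2804 = 77
Selection 4: 77 + 309 = 386
Selection 5: 386 + 309 = 695
Selection 6: 695 + 309 = 1004
Selection 7: 1004 + 309 = 1313
Selection 8: 1313 + 309 = 1622
Selection 9: 1622 + 309 = 1931
Selection 10: 1931 + 309 = 2240
Selection 11: 2240 + 309 = 2549
Selection 12: 2549 + 309 = 2858 → 2858 − 2804 = 54

2263, 2572, 77, 386, 695, 1004, 1313, 1622, 1931, 2240, 2549, 54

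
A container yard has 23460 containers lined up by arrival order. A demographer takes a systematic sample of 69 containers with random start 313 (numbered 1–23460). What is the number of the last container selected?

23433

k = 23460/69 = 340
69th selection = r + (69−1)·k = 313 + 68×340 = 313 + 23120 = 23433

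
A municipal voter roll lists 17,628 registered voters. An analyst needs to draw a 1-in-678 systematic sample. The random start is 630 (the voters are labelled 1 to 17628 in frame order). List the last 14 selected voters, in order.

8766, 9444, 10122, 10800, 11478, 12156, 12834, 13512, 14190, 14868, 15546, 16224, 16902, 17580

13th selection = 630 + 12×678 = 8766
14th: 8766 + 678 = 9444
15th: 9444 + 678 = 10122
16th: 10122 + 678 = 10800
17th: 10800 + 678 = 11478
18th: 11478 + 678 = 12156
19th: 12156 + 678 = 12834
20th: 12834 + 678 = 13512
21st: 13512 + 678 = 14190
22nd: 14190 + 678 = 14868
23rd: 14868 + 678 = 15546
24th: 15546 + 678 = 16224
25th: 16224 + 678 = 16902
26th: 16902 + 678 = 17580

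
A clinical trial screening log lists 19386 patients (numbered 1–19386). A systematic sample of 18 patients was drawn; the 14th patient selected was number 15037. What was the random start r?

k = 19386/18 = 1077
r = 15037 − (14−1)×1077 = 15037 − 14001 = 1036

1036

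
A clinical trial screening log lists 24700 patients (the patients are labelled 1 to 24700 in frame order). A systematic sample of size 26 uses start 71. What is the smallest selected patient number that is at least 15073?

k = 24700/26 = 950
Steps past start: ⌈(15073 − 71)/950⌉ = ⌈15002/950⌉ = 16
Selected patient: 71 + 16×950 = 15271

15271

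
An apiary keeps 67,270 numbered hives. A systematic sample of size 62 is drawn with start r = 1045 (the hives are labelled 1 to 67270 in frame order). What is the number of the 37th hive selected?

40105

k = 67270/62 = 1085
37th selection = r + (37−1)·k = 1045 + 36×1085 = 1045 + 39060 = 40105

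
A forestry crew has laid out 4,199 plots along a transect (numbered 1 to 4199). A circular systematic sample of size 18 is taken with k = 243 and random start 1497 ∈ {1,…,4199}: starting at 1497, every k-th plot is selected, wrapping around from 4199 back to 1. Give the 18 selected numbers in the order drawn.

Selection 1: 1497
Selection 2: 1497 + 243 = 1740
Selection 3: 1740 + 243 = 1983
Selection 4: 1983 + 243 = 2226
Selection 5: 2226 + 243 = 2469
Selection 6: 2469 + 243 = 2712
Selection 7: 2712 + 243 = 2955
Selection 8: 2955 + 243 = 3198
Selection 9: 3198 + 243 = 3441
Selection 10: 3441 + 243 = 3684
Selection 11: 3684 + 243 = 3927
Selection 12: 3927 + 243 = 4170
Selection 13: 4170 + 243 = 4413 → 4413 − 4199 = 214
Selection 14: 214 + 243 = 457
Selection 15: 457 + 243 = 700
Selection 16: 700 + 243 = 943
Selection 17: 943 + 243 = 1186
Selection 18: 1186 + 243 = 1429

1497, 1740, 1983, 2226, 2469, 2712, 2955, 3198, 3441, 3684, 3927, 4170, 214, 457, 700, 943, 1186, 1429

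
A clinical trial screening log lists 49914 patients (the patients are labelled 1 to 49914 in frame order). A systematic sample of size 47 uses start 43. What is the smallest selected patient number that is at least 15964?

k = 49914/47 = 1062
Steps past start: ⌈(15964 − 43)/1062⌉ = ⌈15921/1062⌉ = 15
Selected patient: 43 + 15×1062 = 15973

15973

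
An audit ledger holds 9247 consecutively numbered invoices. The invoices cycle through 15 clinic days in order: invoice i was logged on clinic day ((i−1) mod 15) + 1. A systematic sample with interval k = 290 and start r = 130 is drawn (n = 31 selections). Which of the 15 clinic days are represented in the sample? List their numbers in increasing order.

Consecutive selections differ by k = 290, so their clinic day numbers differ by 290 mod 15 = 5.
gcd(290, 15) = 5, so the sample visits 15/5 = 3 distinct residues mod 15.
Start 130 is clinic day 10; the clinic days hit are 5, 10, 15.

5, 10, 15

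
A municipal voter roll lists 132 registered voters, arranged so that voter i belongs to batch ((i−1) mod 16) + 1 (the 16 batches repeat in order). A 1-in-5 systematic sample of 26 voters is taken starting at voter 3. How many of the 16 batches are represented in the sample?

Consecutive selections differ by k = 5, so their batch numbers differ by 5 mod 16 = 5.
gcd(5, 16) = 1, so the sample visits 16/1 = 16 distinct residues mod 16.
Start 3 is batch 3; the batches hit are 1, 2, 3, 4, 5, 6, 7, 8, 9, 10, 11, 12, 13, 14, 15, 16.

16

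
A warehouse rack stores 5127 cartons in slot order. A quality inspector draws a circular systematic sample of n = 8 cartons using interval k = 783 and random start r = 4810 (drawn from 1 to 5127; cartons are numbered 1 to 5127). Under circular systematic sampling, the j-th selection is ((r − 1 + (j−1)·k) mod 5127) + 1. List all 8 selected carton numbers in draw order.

Selection 1: 4810
Selection 2: 4810 + 783 = 5593 → 5593 − 5127 = 466
Selection 3: 466 + 783 = 1249
Selection 4: 1249 + 783 = 2032
Selection 5: 2032 + 783 = 2815
Selection 6: 2815 + 783 = 3598
Selection 7: 3598 + 783 = 4381
Selection 8: 4381 + 783 = 5164 → 5164 − 5127 = 37

4810, 466, 1249, 2032, 2815, 3598, 4381, 37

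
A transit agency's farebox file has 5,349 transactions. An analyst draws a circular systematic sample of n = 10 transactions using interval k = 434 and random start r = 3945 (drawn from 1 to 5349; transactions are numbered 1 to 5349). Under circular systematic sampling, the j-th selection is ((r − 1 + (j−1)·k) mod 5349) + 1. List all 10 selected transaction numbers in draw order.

Selection 1: 3945
Selection 2: 3945 + 434 = 4379
Selection 3: 4379 + 434 = 4813
Selection 4: 4813 + 434 = 5247
Selection 5: 5247 + 434 = 5681 → 5681 − 5349 = 332
Selection 6: 332 + 434 = 766
Selection 7: 766 + 434 = 1200
Selection 8: 1200 + 434 = 1634
Selection 9: 1634 + 434 = 2068
Selection 10: 2068 + 434 = 2502

3945, 4379, 4813, 5247, 332, 766, 1200, 1634, 2068, 2502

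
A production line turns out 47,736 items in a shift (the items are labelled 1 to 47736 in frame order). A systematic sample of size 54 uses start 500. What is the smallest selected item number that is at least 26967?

27020

k = 47736/54 = 884
Steps past start: ⌈(26967 − 500)/884⌉ = ⌈26467/884⌉ = 30
Selected item: 500 + 30×884 = 27020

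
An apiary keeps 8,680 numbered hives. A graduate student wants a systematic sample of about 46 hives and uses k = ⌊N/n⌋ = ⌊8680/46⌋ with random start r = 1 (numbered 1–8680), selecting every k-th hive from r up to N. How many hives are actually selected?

k = ⌊8680/46⌋ = 188
Achieved size = ⌊(8680 − 1)/188⌋ + 1 = ⌊8679/188⌋ + 1 = 46 + 1 = 47
(last selection: 1 + 46×188 = 8649 ≤ 8680; next would be 8837 > 8680)

47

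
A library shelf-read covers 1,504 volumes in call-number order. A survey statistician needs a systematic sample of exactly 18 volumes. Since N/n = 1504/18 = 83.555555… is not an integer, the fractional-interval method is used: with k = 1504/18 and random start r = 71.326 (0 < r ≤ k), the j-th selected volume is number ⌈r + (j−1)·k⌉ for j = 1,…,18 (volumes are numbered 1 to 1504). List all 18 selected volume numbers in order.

j=1: r + 0k = 71.326 → ⌈·⌉ = 72
j=2: r + 1k = 154.881555… → ⌈·⌉ = 155
j=3: r + 2k = 238.437111… → ⌈·⌉ = 239
j=4: r + 3k = 321.992666… → ⌈·⌉ = 322
j=5: r + 4k = 405.548222… → ⌈·⌉ = 406
j=6: r + 5k = 489.103777… → ⌈·⌉ = 490
j=7: r + 6k = 572.659333… → ⌈·⌉ = 573
j=8: r + 7k = 656.214888… → ⌈·⌉ = 657
j=9: r + 8k = 739.770444… → ⌈·⌉ = 740
j=10: r + 9k = 823.326 → ⌈·⌉ = 824
j=11: r + 10k = 906.881555… → ⌈·⌉ = 907
j=12: r + 11k = 990.437111… → ⌈·⌉ = 991
j=13: r + 12k = 1073.992666… → ⌈·⌉ = 1074
j=14: r + 13k = 1157.548222… → ⌈·⌉ = 1158
j=15: r + 14k = 1241.103777… → ⌈·⌉ = 1242
j=16: r + 15k = 1324.659333… → ⌈·⌉ = 1325
j=17: r + 16k = 1408.214888… → ⌈·⌉ = 1409
j=18: r + 17k = 1491.770444… → ⌈·⌉ = 1492

72, 155, 239, 322, 406, 490, 573, 657, 740, 824, 907, 991, 1074, 1158, 1242, 1325, 1409, 1492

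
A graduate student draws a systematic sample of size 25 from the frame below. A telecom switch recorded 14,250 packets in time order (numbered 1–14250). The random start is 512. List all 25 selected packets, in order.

512, 1082, 1652, 2222, 2792, 3362, 3932, 4502, 5072, 5642, 6212, 6782, 7352, 7922, 8492, 9062, 9632, 10202, 10772, 11342, 11912, 12482, 13052, 13622, 14192

k = N/n = 14250/25 = 570
packet 1: 512
packet 2: 512 + 570 = 1082
packet 3: 1082 + 570 = 1652
packet 4: 1652 + 570 = 2222
packet 5: 2222 + 570 = 2792
packet 6: 2792 + 570 = 3362
packet 7: 3362 + 570 = 3932
packet 8: 3932 + 570 = 4502
packet 9: 4502 + 570 = 5072
packet 10: 5072 + 570 = 5642
packet 11: 5642 + 570 = 6212
packet 12: 6212 + 570 = 6782
packet 13: 6782 + 570 = 7352
packet 14: 7352 + 570 = 7922
packet 15: 7922 + 570 = 8492
packet 16: 8492 + 570 = 9062
packet 17: 9062 + 570 = 9632
packet 18: 9632 + 570 = 10202
packet 19: 10202 + 570 = 10772
packet 20: 10772 + 570 = 11342
packet 21: 11342 + 570 = 11912
packet 22: 11912 + 570 = 12482
packet 23: 12482 + 570 = 13052
packet 24: 13052 + 570 = 13622
packet 25: 13622 + 570 = 14192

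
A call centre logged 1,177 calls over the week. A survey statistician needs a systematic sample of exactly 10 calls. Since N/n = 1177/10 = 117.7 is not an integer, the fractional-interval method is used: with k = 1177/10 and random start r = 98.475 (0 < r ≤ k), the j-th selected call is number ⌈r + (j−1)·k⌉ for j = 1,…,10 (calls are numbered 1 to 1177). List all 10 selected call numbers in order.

99, 217, 334, 452, 570, 687, 805, 923, 1041, 1158

j=1: r + 0k = 98.475 → ⌈·⌉ = 99
j=2: r + 1k = 216.175 → ⌈·⌉ = 217
j=3: r + 2k = 333.875 → ⌈·⌉ = 334
j=4: r + 3k = 451.575 → ⌈·⌉ = 452
j=5: r + 4k = 569.275 → ⌈·⌉ = 570
j=6: r + 5k = 686.975 → ⌈·⌉ = 687
j=7: r + 6k = 804.675 → ⌈·⌉ = 805
j=8: r + 7k = 922.375 → ⌈·⌉ = 923
j=9: r + 8k = 1040.075 → ⌈·⌉ = 1041
j=10: r + 9k = 1157.775 → ⌈·⌉ = 1158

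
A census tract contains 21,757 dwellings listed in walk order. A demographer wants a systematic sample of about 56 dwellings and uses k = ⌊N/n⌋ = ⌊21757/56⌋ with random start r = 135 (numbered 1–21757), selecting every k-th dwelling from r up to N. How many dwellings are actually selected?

56

k = ⌊21757/56⌋ = 388
Achieved size = ⌊(21757 − 135)/388⌋ + 1 = ⌊21622/388⌋ + 1 = 55 + 1 = 56
(last selection: 135 + 55×388 = 21475 ≤ 21757; next would be 21863 > 21757)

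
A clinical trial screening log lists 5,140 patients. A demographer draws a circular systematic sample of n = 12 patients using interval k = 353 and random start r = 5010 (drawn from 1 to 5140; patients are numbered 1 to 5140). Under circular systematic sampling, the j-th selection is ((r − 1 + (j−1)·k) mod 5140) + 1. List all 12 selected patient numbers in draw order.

Selection 1: 5010
Selection 2: 5010 + 353 = 5363 → 5363 − 5140 = 223
Selection 3: 223 + 353 = 576
Selection 4: 576 + 353 = 929
Selection 5: 929 + 353 = 1282
Selection 6: 1282 + 353 = 1635
Selection 7: 1635 + 353 = 1988
Selection 8: 1988 + 353 = 2341
Selection 9: 2341 + 353 = 2694
Selection 10: 2694 + 353 = 3047
Selection 11: 3047 + 353 = 3400
Selection 12: 3400 + 353 = 3753

5010, 223, 576, 929, 1282, 1635, 1988, 2341, 2694, 3047, 3400, 3753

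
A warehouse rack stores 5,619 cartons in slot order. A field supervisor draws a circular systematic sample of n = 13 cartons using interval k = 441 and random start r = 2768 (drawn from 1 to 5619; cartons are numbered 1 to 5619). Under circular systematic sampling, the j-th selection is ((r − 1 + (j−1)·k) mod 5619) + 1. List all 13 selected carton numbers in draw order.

2768, 3209, 3650, 4091, 4532, 4973, 5414, 236, 677, 1118, 1559, 2000, 2441

Selection 1: 2768
Selection 2: 2768 + 441 = 3209
Selection 3: 3209 + 441 = 3650
Selection 4: 3650 + 441 = 4091
Selection 5: 4091 + 441 = 4532
Selection 6: 4532 + 441 = 4973
Selection 7: 4973 + 441 = 5414
Selection 8: 5414 + 441 = 5855 → 5855 − 5619 = 236
Selection 9: 236 + 441 = 677
Selection 10: 677 + 441 = 1118
Selection 11: 1118 + 441 = 1559
Selection 12: 1559 + 441 = 2000
Selection 13: 2000 + 441 = 2441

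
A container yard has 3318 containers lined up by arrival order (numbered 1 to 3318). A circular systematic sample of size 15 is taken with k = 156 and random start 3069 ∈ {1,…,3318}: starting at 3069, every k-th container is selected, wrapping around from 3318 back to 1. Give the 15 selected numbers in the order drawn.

3069, 3225, 63, 219, 375, 531, 687, 843, 999, 1155, 1311, 1467, 1623, 1779, 1935

Selection 1: 3069
Selection 2: 3069 + 156 = 3225
Selection 3: 3225 + 156 = 3381 → 3381 − 3318 = 63
Selection 4: 63 + 156 = 219
Selection 5: 219 + 156 = 375
Selection 6: 375 + 156 = 531
Selection 7: 531 + 156 = 687
Selection 8: 687 + 156 = 843
Selection 9: 843 + 156 = 999
Selection 10: 999 + 156 = 1155
Selection 11: 1155 + 156 = 1311
Selection 12: 1311 + 156 = 1467
Selection 13: 1467 + 156 = 1623
Selection 14: 1623 + 156 = 1779
Selection 15: 1779 + 156 = 1935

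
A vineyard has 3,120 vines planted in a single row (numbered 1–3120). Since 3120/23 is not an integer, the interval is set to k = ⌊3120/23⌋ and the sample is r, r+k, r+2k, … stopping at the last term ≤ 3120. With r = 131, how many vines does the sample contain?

23

k = ⌊3120/23⌋ = 135
Achieved size = ⌊(3120 − 131)/135⌋ + 1 = ⌊2989/135⌋ + 1 = 22 + 1 = 23
(last selection: 131 + 22×135 = 3101 ≤ 3120; next would be 3236 > 3120)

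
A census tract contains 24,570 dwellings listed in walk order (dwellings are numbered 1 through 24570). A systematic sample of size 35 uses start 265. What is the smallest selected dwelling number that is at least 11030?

11497

k = 24570/35 = 702
Steps past start: ⌈(11030 − 265)/702⌉ = ⌈10765/702⌉ = 16
Selected dwelling: 265 + 16×702 = 11497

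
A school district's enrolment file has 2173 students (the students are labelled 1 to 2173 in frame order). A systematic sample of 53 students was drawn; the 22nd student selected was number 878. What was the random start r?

k = 2173/53 = 41
r = 878 − (22−1)×41 = 878 − 861 = 17

17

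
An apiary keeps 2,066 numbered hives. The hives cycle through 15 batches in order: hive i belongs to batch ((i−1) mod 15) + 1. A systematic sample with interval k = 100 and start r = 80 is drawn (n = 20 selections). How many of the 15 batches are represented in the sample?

Consecutive selections differ by k = 100, so their batch numbers differ by 100 mod 15 = 10.
gcd(100, 15) = 5, so the sample visits 15/5 = 3 distinct residues mod 15.
Start 80 is batch 5; the batches hit are 5, 10, 15.

3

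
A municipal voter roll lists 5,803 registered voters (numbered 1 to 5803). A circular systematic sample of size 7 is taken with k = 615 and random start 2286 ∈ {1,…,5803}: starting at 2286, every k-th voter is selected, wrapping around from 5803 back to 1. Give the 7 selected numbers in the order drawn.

Selection 1: 2286
Selection 2: 2286 + 615 = 2901
Selection 3: 2901 + 615 = 3516
Selection 4: 3516 + 615 = 4131
Selection 5: 4131 + 615 = 4746
Selection 6: 4746 + 615 = 5361
Selection 7: 5361 + 615 = 5976 → 5976 − 5803 = 173

2286, 2901, 3516, 4131, 4746, 5361, 173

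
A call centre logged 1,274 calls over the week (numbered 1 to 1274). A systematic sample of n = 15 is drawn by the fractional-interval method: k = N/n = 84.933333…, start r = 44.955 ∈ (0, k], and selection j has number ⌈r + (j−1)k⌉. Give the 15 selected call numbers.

j=1: r + 0k = 44.955 → ⌈·⌉ = 45
j=2: r + 1k = 129.888333… → ⌈·⌉ = 130
j=3: r + 2k = 214.821666… → ⌈·⌉ = 215
j=4: r + 3k = 299.755 → ⌈·⌉ = 300
j=5: r + 4k = 384.688333… → ⌈·⌉ = 385
j=6: r + 5k = 469.621666… → ⌈·⌉ = 470
j=7: r + 6k = 554.555 → ⌈·⌉ = 555
j=8: r + 7k = 639.488333… → ⌈·⌉ = 640
j=9: r + 8k = 724.421666… → ⌈·⌉ = 725
j=10: r + 9k = 809.355 → ⌈·⌉ = 810
j=11: r + 10k = 894.288333… → ⌈·⌉ = 895
j=12: r + 11k = 979.221666… → ⌈·⌉ = 980
j=13: r + 12k = 1064.155 → ⌈·⌉ = 1065
j=14: r + 13k = 1149.088333… → ⌈·⌉ = 1150
j=15: r + 14k = 1234.021666… → ⌈·⌉ = 1235

45, 130, 215, 300, 385, 470, 555, 640, 725, 810, 895, 980, 1065, 1150, 1235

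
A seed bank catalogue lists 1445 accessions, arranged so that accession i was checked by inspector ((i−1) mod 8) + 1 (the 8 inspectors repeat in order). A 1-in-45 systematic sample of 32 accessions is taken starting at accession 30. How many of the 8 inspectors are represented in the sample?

Consecutive selections differ by k = 45, so their inspector numbers differ by 45 mod 8 = 5.
gcd(45, 8) = 1, so the sample visits 8/1 = 8 distinct residues mod 8.
Start 30 is inspector 6; the inspectors hit are 1, 2, 3, 4, 5, 6, 7, 8.

8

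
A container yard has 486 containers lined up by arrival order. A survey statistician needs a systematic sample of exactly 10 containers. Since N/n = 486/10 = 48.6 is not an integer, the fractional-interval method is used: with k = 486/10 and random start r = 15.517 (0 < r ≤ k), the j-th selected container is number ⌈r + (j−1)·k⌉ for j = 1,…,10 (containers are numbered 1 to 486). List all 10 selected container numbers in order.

16, 65, 113, 162, 210, 259, 308, 356, 405, 453

j=1: r + 0k = 15.517 → ⌈·⌉ = 16
j=2: r + 1k = 64.117 → ⌈·⌉ = 65
j=3: r + 2k = 112.717 → ⌈·⌉ = 113
j=4: r + 3k = 161.317 → ⌈·⌉ = 162
j=5: r + 4k = 209.917 → ⌈·⌉ = 210
j=6: r + 5k = 258.517 → ⌈·⌉ = 259
j=7: r + 6k = 307.117 → ⌈·⌉ = 308
j=8: r + 7k = 355.717 → ⌈·⌉ = 356
j=9: r + 8k = 404.317 → ⌈·⌉ = 405
j=10: r + 9k = 452.917 → ⌈·⌉ = 453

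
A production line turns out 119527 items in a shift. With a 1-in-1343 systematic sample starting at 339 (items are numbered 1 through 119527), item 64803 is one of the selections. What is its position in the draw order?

k = 1343
position = (64803 − 339)/1343 + 1 = 64464/1343 + 1 = 48 + 1 = 49

49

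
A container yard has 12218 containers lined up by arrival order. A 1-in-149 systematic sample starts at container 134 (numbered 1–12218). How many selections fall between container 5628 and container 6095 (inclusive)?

4

k = 149
First selection ≥ 5628: 134 + ⌈(5628−134)/149⌉·149 = 134 + 37×149 = 5647
Last selection ≤ 6095: 134 + ⌊(6095−134)/149⌋·149 = 134 + 40×149 = 6094
Count = 40 − 37 + 1 = 4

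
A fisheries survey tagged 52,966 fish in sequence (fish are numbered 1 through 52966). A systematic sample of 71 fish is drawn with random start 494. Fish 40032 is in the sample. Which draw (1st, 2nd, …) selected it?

k = 52966/71 = 746
position = (40032 − 494)/746 + 1 = 39538/746 + 1 = 53 + 1 = 54

54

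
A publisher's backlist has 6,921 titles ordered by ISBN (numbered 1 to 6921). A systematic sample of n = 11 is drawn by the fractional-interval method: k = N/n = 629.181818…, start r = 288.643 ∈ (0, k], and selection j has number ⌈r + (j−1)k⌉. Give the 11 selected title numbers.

289, 918, 1548, 2177, 2806, 3435, 4064, 4693, 5323, 5952, 6581

j=1: r + 0k = 288.643 → ⌈·⌉ = 289
j=2: r + 1k = 917.824818… → ⌈·⌉ = 918
j=3: r + 2k = 1547.006636… → ⌈·⌉ = 1548
j=4: r + 3k = 2176.188454… → ⌈·⌉ = 2177
j=5: r + 4k = 2805.370272… → ⌈·⌉ = 2806
j=6: r + 5k = 3434.552090… → ⌈·⌉ = 3435
j=7: r + 6k = 4063.733909… → ⌈·⌉ = 4064
j=8: r + 7k = 4692.915727… → ⌈·⌉ = 4693
j=9: r + 8k = 5322.097545… → ⌈·⌉ = 5323
j=10: r + 9k = 5951.279363… → ⌈·⌉ = 5952
j=11: r + 10k = 6580.461181… → ⌈·⌉ = 6581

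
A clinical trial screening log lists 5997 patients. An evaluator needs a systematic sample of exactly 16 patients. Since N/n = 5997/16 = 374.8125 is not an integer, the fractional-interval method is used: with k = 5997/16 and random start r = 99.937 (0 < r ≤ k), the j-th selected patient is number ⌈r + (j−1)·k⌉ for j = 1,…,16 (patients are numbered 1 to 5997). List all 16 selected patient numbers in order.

100, 475, 850, 1225, 1600, 1974, 2349, 2724, 3099, 3474, 3849, 4223, 4598, 4973, 5348, 5723

j=1: r + 0k = 99.937 → ⌈·⌉ = 100
j=2: r + 1k = 474.7495 → ⌈·⌉ = 475
j=3: r + 2k = 849.562 → ⌈·⌉ = 850
j=4: r + 3k = 1224.3745 → ⌈·⌉ = 1225
j=5: r + 4k = 1599.187 → ⌈·⌉ = 1600
j=6: r + 5k = 1973.9995 → ⌈·⌉ = 1974
j=7: r + 6k = 2348.812 → ⌈·⌉ = 2349
j=8: r + 7k = 2723.6245 → ⌈·⌉ = 2724
j=9: r + 8k = 3098.437 → ⌈·⌉ = 3099
j=10: r + 9k = 3473.2495 → ⌈·⌉ = 3474
j=11: r + 10k = 3848.062 → ⌈·⌉ = 3849
j=12: r + 11k = 4222.8745 → ⌈·⌉ = 4223
j=13: r + 12k = 4597.687 → ⌈·⌉ = 4598
j=14: r + 13k = 4972.4995 → ⌈·⌉ = 4973
j=15: r + 14k = 5347.312 → ⌈·⌉ = 5348
j=16: r + 15k = 5722.1245 → ⌈·⌉ = 5723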